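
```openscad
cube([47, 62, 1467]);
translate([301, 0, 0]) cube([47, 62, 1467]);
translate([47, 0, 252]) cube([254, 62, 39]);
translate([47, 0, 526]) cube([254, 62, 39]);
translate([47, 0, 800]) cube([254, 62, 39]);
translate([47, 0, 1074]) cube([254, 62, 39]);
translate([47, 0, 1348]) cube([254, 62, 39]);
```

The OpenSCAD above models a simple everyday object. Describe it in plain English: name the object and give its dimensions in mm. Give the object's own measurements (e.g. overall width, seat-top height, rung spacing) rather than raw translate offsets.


A straight ladder. Two 47×62 mm vertical rails, 1467 mm tall, stand 348 mm apart (outside-to-outside) with their front faces coplanar on the −y side. 5 rungs, each 62 mm deep and 39 mm tall, span between the inner faces of the rails, front faces flush with the rails. The lowest rung's underside is at z = 252 mm and rungs are spaced 274 mm apart (underside to underside).


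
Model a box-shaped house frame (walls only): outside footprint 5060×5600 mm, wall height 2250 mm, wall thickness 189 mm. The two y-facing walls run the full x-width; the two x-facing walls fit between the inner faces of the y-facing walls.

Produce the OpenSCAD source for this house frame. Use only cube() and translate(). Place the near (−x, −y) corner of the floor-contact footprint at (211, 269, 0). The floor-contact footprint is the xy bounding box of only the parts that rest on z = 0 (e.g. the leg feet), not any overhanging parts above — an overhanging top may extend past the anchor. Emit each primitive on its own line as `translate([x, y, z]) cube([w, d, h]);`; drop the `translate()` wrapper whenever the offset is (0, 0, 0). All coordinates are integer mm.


translate([211, 269, 0]) cube([5060, 189, 2250]);
translate([211, 5680, 0]) cube([5060, 189, 2250]);
translate([211, 458, 0]) cube([189, 5222, 2250]);
translate([5082, 458, 0]) cube([189, 5222, 2250]);


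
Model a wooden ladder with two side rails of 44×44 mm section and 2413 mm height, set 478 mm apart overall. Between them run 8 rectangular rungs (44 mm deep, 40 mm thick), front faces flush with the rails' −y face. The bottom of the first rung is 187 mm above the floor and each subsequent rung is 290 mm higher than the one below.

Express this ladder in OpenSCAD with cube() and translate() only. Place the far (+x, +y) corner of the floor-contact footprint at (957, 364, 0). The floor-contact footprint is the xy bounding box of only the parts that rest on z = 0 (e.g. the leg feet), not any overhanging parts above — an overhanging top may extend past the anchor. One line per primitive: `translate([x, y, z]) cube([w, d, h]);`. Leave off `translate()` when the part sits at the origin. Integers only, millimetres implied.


translate([479, 320, 0]) cube([44, 44, 2413]);
translate([913, 320, 0]) cube([44, 44, 2413]);
translate([523, 320, 187]) cube([390, 44, 40]);
translate([523, 320, 477]) cube([390, 44, 40]);
translate([523, 320, 767]) cube([390, 44, 40]);
translate([523, 320, 1057]) cube([390, 44, 40]);
translate([523, 320, 1347]) cube([390, 44, 40]);
translate([523, 320, 1637]) cube([390, 44, 40]);
translate([523, 320, 1927]) cube([390, 44, 40]);
translate([523, 320, 2217]) cube([390, 44, 40]);


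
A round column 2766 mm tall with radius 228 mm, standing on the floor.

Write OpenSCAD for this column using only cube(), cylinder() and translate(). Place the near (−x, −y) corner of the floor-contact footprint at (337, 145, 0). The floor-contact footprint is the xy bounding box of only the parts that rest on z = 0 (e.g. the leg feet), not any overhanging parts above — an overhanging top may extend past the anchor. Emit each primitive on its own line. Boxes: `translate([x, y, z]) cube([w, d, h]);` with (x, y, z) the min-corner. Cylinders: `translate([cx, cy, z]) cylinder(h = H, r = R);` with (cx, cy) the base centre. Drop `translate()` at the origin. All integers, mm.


translate([565, 373, 0]) cylinder(h = 2766, r = 228);


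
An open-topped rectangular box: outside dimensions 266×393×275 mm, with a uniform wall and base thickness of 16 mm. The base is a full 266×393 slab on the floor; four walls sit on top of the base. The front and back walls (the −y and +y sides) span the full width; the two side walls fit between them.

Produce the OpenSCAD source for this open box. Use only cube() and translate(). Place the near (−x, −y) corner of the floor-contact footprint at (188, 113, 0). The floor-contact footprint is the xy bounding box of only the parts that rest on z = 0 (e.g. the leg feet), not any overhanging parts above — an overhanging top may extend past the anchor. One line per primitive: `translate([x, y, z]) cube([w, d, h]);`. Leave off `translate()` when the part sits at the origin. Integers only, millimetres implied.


translate([188, 113, 0]) cube([266, 393, 16]);
translate([188, 113, 16]) cube([266, 16, 259]);
translate([188, 490, 16]) cube([266, 16, 259]);
translate([188, 129, 16]) cube([16, 361, 259]);
translate([438, 129, 16]) cube([16, 361, 259]);


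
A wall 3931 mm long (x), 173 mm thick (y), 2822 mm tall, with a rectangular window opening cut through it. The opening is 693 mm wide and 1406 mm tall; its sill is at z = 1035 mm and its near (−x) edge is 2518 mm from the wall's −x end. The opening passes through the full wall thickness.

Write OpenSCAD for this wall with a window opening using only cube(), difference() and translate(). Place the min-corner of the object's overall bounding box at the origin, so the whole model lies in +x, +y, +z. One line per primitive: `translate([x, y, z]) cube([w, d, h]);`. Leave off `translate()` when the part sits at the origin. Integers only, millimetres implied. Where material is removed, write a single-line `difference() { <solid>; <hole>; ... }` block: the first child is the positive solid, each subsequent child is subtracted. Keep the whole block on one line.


difference() { cube([3931, 173, 2822]); translate([2518, 0, 1035]) cube([693, 173, 1406]); }


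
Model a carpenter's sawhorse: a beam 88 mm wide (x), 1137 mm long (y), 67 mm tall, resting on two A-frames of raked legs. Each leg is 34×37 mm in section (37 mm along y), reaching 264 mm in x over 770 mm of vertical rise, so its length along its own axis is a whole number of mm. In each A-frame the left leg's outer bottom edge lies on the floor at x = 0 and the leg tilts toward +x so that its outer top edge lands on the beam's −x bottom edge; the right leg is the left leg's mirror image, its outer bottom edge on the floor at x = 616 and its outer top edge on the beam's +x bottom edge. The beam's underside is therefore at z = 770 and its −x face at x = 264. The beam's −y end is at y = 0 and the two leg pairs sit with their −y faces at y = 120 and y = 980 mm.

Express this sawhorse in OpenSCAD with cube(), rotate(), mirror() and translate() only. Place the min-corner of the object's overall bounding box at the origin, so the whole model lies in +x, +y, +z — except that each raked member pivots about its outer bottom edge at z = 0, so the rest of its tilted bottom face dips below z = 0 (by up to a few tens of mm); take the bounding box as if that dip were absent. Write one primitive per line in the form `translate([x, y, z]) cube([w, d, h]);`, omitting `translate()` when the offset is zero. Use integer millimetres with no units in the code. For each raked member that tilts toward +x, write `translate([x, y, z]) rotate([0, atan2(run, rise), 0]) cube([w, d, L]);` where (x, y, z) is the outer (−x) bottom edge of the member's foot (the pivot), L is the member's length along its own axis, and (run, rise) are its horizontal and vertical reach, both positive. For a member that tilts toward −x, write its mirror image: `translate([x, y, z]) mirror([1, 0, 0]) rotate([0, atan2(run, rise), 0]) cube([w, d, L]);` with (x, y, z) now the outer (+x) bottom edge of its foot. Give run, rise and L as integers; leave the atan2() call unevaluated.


translate([264, 0, 770]) cube([88, 1137, 67]);
translate([0, 120, 0]) rotate([0, atan2(264, 770), 0]) cube([34, 37, 814]);
translate([616, 120, 0]) mirror([1, 0, 0]) rotate([0, atan2(264, 770), 0]) cube([34, 37, 814]);
translate([0, 980, 0]) rotate([0, atan2(264, 770), 0]) cube([34, 37, 814]);
translate([616, 980, 0]) mirror([1, 0, 0]) rotate([0, atan2(264, 770), 0]) cube([34, 37, 814]);


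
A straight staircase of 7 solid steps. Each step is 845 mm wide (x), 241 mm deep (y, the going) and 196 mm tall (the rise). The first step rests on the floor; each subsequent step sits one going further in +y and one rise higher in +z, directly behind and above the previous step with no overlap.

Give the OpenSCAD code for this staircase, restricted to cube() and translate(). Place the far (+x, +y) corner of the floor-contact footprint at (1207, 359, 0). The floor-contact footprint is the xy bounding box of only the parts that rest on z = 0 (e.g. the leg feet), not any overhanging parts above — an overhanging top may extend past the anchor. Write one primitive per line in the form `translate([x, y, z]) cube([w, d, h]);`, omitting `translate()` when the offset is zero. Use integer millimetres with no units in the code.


translate([362, 118, 0]) cube([845, 241, 196]);
translate([362, 359, 196]) cube([845, 241, 196]);
translate([362, 600, 392]) cube([845, 241, 196]);
translate([362, 841, 588]) cube([845, 241, 196]);
translate([362, 1082, 784]) cube([845, 241, 196]);
translate([362, 1323, 980]) cube([845, 241, 196]);
translate([362, 1564, 1176]) cube([845, 241, 196]);


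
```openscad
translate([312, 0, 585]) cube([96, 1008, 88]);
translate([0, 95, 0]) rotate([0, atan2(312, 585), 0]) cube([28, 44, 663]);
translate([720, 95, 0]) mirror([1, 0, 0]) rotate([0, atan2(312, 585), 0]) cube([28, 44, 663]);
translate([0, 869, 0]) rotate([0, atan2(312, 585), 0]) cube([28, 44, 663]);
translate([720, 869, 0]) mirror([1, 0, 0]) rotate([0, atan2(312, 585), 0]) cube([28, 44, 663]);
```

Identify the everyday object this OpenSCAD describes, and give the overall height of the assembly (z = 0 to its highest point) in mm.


A sawhorse. The overall height is 673 mm.

A beam across two mirrored pairs of raked legs — a sawhorse. The beam's underside is at z = 585 (matching the legs' vertical rise in atan2(312, 585)) and the beam is 88 mm tall, so its top is at 585 + 88 = 673 mm. The raked legs top out at the beam's underside, so that is the highest point.


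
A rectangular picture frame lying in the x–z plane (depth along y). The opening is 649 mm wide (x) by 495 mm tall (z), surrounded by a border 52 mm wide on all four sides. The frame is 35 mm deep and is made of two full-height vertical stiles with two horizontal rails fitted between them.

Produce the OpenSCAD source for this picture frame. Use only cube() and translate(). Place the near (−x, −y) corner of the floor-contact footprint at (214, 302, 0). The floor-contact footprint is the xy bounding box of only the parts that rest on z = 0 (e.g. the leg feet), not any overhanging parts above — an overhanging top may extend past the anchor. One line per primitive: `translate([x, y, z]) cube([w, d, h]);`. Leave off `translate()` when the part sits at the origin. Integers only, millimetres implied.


translate([214, 302, 0]) cube([52, 35, 599]);
translate([915, 302, 0]) cube([52, 35, 599]);
translate([266, 302, 0]) cube([649, 35, 52]);
translate([266, 302, 547]) cube([649, 35, 52]);


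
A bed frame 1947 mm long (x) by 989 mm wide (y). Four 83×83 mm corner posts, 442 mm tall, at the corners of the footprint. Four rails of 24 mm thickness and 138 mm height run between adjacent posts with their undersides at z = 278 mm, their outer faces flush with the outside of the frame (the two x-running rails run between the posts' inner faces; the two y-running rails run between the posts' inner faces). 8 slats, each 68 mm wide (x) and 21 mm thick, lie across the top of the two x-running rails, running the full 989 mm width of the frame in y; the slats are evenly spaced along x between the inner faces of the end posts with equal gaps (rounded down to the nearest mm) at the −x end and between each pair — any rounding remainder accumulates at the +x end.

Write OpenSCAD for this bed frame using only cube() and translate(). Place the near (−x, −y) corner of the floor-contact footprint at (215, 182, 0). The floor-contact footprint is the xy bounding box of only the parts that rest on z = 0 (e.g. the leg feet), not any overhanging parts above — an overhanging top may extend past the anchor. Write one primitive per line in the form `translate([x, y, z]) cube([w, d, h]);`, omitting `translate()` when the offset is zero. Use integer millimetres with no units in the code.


translate([215, 182, 0]) cube([83, 83, 442]);
translate([215, 1088, 0]) cube([83, 83, 442]);
translate([2079, 182, 0]) cube([83, 83, 442]);
translate([2079, 1088, 0]) cube([83, 83, 442]);
translate([298, 182, 278]) cube([1781, 24, 138]);
translate([298, 1147, 278]) cube([1781, 24, 138]);
translate([215, 265, 278]) cube([24, 823, 138]);
translate([2138, 265, 278]) cube([24, 823, 138]);
translate([435, 182, 416]) cube([68, 989, 21]);
translate([640, 182, 416]) cube([68, 989, 21]);
translate([845, 182, 416]) cube([68, 989, 21]);
translate([1050, 182, 416]) cube([68, 989, 21]);
translate([1255, 182, 416]) cube([68, 989, 21]);
translate([1460, 182, 416]) cube([68, 989, 21]);
translate([1665, 182, 416]) cube([68, 989, 21]);
translate([1870, 182, 416]) cube([68, 989, 21]);


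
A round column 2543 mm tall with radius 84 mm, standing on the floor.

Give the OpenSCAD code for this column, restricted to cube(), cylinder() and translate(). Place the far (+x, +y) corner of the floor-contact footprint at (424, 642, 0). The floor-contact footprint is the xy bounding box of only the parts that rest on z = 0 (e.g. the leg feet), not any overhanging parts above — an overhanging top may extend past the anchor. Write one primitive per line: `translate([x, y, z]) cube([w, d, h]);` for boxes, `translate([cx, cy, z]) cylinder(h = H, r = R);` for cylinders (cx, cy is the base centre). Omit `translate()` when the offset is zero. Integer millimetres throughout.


translate([340, 558, 0]) cylinder(h = 2543, r = 84);


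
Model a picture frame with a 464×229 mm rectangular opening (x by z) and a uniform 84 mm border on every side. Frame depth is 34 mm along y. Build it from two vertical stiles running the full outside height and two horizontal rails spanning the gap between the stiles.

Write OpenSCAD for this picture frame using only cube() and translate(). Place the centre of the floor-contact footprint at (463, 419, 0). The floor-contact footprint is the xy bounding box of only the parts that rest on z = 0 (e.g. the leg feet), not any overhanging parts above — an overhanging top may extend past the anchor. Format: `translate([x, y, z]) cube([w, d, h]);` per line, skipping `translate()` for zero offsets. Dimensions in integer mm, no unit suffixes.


translate([147, 402, 0]) cube([84, 34, 397]);
translate([695, 402, 0]) cube([84, 34, 397]);
translate([231, 402, 0]) cube([464, 34, 84]);
translate([231, 402, 313]) cube([464, 34, 84]);


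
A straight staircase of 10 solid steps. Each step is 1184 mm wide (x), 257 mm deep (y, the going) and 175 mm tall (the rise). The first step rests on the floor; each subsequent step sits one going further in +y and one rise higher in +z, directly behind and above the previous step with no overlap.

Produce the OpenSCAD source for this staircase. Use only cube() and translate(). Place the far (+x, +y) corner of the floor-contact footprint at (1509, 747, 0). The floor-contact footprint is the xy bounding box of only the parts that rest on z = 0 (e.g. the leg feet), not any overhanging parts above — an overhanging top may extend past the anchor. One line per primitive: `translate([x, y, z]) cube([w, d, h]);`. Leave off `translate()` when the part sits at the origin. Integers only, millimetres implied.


translate([325, 490, 0]) cube([1184, 257, 175]);
translate([325, 747, 175]) cube([1184, 257, 175]);
translate([325, 1004, 350]) cube([1184, 257, 175]);
translate([325, 1261, 525]) cube([1184, 257, 175]);
translate([325, 1518, 700]) cube([1184, 257, 175]);
translate([325, 1775, 875]) cube([1184, 257, 175]);
translate([325, 2032, 1050]) cube([1184, 257, 175]);
translate([325, 2289, 1225]) cube([1184, 257, 175]);
translate([325, 2546, 1400]) cube([1184, 257, 175]);
translate([325, 2803, 1575]) cube([1184, 257, 175]);


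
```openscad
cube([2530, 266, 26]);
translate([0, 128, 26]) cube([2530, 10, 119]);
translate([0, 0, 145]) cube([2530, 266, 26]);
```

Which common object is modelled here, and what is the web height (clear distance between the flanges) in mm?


An I-beam. The web height is 119 mm.

Two wide flanges with a thin centred web — an I-beam. Overall 171 mm minus two 26 mm flanges gives a web of 171 − 2·26 = 119 mm.


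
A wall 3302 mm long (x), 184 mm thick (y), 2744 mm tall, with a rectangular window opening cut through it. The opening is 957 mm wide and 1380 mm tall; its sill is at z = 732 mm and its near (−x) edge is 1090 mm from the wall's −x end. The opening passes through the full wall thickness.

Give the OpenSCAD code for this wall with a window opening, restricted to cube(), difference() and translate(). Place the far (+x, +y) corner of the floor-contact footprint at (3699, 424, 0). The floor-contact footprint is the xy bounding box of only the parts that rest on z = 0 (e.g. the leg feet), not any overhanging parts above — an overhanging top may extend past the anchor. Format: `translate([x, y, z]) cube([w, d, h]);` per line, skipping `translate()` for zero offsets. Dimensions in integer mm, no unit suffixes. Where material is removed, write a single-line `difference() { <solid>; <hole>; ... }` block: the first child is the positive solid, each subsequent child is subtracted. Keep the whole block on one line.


difference() { translate([397, 240, 0]) cube([3302, 184, 2744]); translate([1487, 240, 732]) cube([957, 184, 1380]); }


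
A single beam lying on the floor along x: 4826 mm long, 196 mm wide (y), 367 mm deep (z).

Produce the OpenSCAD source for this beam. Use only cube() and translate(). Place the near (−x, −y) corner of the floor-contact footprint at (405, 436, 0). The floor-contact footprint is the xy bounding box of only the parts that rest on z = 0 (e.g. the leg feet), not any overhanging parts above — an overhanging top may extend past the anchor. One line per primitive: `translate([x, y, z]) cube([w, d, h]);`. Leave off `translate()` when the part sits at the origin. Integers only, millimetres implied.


translate([405, 436, 0]) cube([4826, 196, 367]);


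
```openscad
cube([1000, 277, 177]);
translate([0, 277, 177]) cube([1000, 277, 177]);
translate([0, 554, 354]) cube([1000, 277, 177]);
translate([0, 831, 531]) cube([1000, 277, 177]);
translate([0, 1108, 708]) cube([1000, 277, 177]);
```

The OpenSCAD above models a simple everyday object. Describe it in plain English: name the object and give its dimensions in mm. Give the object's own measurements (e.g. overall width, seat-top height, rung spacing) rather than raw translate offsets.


A straight staircase of 5 solid steps. Each step is 1000 mm wide (x), 277 mm deep (y, the going) and 177 mm tall (the rise). The first step rests on the floor; each subsequent step sits one going further in +y and one rise higher in +z, directly behind and above the previous step with no overlap.


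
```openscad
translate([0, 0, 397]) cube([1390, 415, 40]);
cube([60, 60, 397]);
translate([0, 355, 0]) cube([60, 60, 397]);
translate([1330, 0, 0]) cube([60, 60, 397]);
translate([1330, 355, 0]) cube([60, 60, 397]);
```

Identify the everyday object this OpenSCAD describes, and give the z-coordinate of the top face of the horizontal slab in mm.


A bench. The seat-top height is 437 mm.

A long slab on four corner posts — a bench. The slab sits at z = 397 with thickness 40, so the top is 397 + 40 = 437 mm.


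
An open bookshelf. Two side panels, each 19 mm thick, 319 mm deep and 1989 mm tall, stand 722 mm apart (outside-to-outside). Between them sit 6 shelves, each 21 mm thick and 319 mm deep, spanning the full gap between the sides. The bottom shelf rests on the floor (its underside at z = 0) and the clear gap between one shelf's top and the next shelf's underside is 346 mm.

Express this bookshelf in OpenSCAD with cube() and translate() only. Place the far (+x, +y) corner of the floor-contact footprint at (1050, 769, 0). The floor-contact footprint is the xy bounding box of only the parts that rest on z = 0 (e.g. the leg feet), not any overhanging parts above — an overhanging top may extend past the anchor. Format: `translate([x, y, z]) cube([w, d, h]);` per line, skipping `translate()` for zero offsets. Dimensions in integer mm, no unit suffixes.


translate([328, 450, 0]) cube([19, 319, 1989]);
translate([1031, 450, 0]) cube([19, 319, 1989]);
translate([347, 450, 0]) cube([684, 319, 21]);
translate([347, 450, 367]) cube([684, 319, 21]);
translate([347, 450, 734]) cube([684, 319, 21]);
translate([347, 450, 1101]) cube([684, 319, 21]);
translate([347, 450, 1468]) cube([684, 319, 21]);
translate([347, 450, 1835]) cube([684, 319, 21]);


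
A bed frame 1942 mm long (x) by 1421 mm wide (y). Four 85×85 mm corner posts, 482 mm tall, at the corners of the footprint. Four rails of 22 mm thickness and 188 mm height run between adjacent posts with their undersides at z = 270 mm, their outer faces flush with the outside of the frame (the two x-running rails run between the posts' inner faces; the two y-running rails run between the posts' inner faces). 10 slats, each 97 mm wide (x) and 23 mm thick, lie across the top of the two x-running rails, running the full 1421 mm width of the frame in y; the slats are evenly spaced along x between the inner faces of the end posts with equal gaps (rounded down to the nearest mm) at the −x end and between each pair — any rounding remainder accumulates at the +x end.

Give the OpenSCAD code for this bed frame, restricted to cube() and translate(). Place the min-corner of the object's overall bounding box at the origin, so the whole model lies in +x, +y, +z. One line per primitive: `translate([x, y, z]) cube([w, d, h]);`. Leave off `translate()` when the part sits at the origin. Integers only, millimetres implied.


cube([85, 85, 482]);
translate([0, 1336, 0]) cube([85, 85, 482]);
translate([1857, 0, 0]) cube([85, 85, 482]);
translate([1857, 1336, 0]) cube([85, 85, 482]);
translate([85, 0, 270]) cube([1772, 22, 188]);
translate([85, 1399, 270]) cube([1772, 22, 188]);
translate([0, 85, 270]) cube([22, 1251, 188]);
translate([1920, 85, 270]) cube([22, 1251, 188]);
translate([157, 0, 458]) cube([97, 1421, 23]);
translate([326, 0, 458]) cube([97, 1421, 23]);
translate([495, 0, 458]) cube([97, 1421, 23]);
translate([664, 0, 458]) cube([97, 1421, 23]);
translate([833, 0, 458]) cube([97, 1421, 23]);
translate([1002, 0, 458]) cube([97, 1421, 23]);
translate([1171, 0, 458]) cube([97, 1421, 23]);
translate([1340, 0, 458]) cube([97, 1421, 23]);
translate([1509, 0, 458]) cube([97, 1421, 23]);
translate([1678, 0, 458]) cube([97, 1421, 23]);


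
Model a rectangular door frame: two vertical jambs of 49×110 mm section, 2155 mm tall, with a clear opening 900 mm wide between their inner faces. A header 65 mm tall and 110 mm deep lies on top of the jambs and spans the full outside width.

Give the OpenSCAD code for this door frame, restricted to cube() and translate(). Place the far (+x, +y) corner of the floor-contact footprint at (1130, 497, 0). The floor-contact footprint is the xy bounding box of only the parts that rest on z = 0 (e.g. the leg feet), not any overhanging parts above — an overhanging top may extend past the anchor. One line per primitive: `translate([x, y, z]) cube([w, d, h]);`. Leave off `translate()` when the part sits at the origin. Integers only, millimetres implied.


translate([132, 387, 0]) cube([49, 110, 2155]);
translate([1081, 387, 0]) cube([49, 110, 2155]);
translate([132, 387, 2155]) cube([998, 110, 65]);


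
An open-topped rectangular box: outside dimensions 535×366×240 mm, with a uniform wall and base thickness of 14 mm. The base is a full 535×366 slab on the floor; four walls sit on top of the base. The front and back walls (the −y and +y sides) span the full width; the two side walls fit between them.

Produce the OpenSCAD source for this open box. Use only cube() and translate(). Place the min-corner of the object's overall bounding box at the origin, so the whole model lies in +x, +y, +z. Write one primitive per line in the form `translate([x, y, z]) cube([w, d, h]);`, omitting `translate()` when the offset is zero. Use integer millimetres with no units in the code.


cube([535, 366, 14]);
translate([0, 0, 14]) cube([535, 14, 226]);
translate([0, 352, 14]) cube([535, 14, 226]);
translate([0, 14, 14]) cube([14, 338, 226]);
translate([521, 14, 14]) cube([14, 338, 226]);


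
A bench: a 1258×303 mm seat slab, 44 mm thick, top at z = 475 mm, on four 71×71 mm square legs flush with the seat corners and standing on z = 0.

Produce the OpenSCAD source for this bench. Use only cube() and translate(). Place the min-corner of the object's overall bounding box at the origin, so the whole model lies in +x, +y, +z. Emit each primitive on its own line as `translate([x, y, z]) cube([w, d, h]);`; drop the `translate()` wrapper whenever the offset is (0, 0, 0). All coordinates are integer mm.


translate([0, 0, 431]) cube([1258, 303, 44]);
cube([71, 71, 431]);
translate([0, 232, 0]) cube([71, 71, 431]);
translate([1187, 0, 0]) cube([71, 71, 431]);
translate([1187, 232, 0]) cube([71, 71, 431]);


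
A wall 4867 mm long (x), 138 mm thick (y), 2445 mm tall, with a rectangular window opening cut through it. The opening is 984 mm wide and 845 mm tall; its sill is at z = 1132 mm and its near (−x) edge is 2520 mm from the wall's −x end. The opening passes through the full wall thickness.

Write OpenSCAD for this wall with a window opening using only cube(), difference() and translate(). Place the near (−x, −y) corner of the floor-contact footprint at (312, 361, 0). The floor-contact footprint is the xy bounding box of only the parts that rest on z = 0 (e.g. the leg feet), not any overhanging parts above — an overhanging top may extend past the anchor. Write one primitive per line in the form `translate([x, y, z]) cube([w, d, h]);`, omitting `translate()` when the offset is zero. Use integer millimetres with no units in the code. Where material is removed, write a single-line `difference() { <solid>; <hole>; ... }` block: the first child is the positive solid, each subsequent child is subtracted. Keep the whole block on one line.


difference() { translate([312, 361, 0]) cube([4867, 138, 2445]); translate([2832, 361, 1132]) cube([984, 138, 845]); }


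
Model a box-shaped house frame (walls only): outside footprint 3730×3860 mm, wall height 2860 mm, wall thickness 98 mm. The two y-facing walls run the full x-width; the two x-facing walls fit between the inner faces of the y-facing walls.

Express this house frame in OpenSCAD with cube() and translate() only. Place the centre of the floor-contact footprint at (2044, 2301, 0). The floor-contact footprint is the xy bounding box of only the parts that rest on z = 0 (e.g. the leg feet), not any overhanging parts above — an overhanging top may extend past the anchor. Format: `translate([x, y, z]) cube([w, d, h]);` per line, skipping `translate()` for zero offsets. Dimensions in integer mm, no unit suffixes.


translate([179, 371, 0]) cube([3730, 98, 2860]);
translate([179, 4133, 0]) cube([3730, 98, 2860]);
translate([179, 469, 0]) cube([98, 3664, 2860]);
translate([3811, 469, 0]) cube([98, 3664, 2860]);


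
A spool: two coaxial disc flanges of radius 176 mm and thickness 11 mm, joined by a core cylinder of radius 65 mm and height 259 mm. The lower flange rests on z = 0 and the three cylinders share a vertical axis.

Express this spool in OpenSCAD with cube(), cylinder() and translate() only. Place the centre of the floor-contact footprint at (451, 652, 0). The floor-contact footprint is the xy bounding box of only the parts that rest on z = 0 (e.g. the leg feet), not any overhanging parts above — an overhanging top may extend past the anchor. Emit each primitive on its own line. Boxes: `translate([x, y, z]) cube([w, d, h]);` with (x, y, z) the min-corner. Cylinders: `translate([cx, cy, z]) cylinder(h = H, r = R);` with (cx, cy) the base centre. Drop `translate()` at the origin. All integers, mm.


translate([451, 652, 0]) cylinder(h = 11, r = 176);
translate([451, 652, 11]) cylinder(h = 259, r = 65);
translate([451, 652, 270]) cylinder(h = 11, r = 176);


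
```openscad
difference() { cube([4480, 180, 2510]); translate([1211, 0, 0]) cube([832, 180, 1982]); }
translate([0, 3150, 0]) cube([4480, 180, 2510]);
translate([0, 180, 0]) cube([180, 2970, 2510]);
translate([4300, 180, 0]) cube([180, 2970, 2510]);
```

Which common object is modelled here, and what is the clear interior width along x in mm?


A single room. The interior width is 4120 mm.

Four walls enclosing a rectangle with a door in the front wall — a room. Outside width 4480 minus two 180 mm walls gives 4120 mm.


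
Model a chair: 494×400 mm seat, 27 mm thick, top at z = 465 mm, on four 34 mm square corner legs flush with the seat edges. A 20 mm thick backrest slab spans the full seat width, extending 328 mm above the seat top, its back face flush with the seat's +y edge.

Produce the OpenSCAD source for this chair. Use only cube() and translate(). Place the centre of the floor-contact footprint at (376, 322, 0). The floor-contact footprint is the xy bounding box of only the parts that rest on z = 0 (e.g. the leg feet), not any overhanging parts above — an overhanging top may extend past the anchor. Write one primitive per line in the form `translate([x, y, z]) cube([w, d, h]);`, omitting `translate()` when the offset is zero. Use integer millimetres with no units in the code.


// leg_h = 465 - 27 = 438
translate([129, 122, 438]) cube([494, 400, 27]);
translate([129, 122, 0]) cube([34, 34, 438]);
translate([589, 122, 0]) cube([34, 34, 438]);
translate([129, 488, 0]) cube([34, 34, 438]);
translate([589, 488, 0]) cube([34, 34, 438]);
translate([129, 502, 465]) cube([494, 20, 328]);


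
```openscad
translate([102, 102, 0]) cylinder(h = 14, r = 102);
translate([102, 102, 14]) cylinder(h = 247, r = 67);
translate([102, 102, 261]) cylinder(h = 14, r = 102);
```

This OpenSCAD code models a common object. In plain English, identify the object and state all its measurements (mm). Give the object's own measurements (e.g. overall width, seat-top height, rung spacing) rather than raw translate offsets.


A spool: two coaxial disc flanges of radius 102 mm and thickness 14 mm, joined by a core cylinder of radius 67 mm and height 247 mm. The lower flange rests on z = 0 and the three cylinders share a vertical axis.


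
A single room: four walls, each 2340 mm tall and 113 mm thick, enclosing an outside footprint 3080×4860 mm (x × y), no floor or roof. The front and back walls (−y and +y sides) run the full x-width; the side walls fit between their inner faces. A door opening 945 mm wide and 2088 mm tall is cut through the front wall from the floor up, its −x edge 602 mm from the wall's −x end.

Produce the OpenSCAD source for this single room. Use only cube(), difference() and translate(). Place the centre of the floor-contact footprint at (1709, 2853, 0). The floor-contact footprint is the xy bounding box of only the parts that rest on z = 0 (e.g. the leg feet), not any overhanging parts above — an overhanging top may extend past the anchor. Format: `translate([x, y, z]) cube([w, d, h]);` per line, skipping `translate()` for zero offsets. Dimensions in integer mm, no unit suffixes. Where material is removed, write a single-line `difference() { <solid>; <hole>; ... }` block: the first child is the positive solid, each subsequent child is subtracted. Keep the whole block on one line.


difference() { translate([169, 423, 0]) cube([3080, 113, 2340]); translate([771, 423, 0]) cube([945, 113, 2088]); }
translate([169, 5170, 0]) cube([3080, 113, 2340]);
translate([169, 536, 0]) cube([113, 4634, 2340]);
translate([3136, 536, 0]) cube([113, 4634, 2340]);


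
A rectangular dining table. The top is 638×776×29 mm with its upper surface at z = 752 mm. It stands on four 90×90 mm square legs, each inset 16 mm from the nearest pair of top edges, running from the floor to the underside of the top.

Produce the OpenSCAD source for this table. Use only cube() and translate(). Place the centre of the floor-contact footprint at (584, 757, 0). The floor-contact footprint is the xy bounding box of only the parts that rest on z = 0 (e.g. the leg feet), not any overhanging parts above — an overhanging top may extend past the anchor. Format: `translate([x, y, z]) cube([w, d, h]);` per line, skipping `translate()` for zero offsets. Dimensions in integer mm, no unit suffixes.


translate([265, 369, 723]) cube([638, 776, 29]);
translate([281, 385, 0]) cube([90, 90, 723]);
translate([797, 385, 0]) cube([90, 90, 723]);
translate([281, 1039, 0]) cube([90, 90, 723]);
translate([797, 1039, 0]) cube([90, 90, 723]);


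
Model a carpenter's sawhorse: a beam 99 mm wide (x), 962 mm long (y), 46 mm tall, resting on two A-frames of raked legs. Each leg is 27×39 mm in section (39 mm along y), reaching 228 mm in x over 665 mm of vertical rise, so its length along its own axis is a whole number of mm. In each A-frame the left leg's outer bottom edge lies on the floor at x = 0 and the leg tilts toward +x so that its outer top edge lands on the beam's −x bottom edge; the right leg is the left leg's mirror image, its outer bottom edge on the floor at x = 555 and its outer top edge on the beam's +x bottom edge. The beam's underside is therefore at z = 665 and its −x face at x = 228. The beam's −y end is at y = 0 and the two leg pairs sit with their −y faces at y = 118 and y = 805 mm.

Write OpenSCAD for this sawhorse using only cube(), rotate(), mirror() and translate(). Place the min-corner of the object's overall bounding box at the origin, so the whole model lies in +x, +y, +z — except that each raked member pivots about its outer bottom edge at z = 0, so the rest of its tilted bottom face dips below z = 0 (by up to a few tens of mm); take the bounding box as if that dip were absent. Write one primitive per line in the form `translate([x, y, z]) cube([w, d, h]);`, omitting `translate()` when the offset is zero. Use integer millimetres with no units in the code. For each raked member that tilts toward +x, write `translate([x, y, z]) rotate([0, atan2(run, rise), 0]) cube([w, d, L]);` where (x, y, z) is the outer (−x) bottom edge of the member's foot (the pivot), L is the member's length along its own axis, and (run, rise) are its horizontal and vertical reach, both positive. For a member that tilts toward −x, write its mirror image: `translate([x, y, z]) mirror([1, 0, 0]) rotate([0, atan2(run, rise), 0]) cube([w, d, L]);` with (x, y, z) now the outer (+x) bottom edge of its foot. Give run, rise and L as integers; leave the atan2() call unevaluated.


translate([228, 0, 665]) cube([99, 962, 46]);
translate([0, 118, 0]) rotate([0, atan2(228, 665), 0]) cube([27, 39, 703]);
translate([555, 118, 0]) mirror([1, 0, 0]) rotate([0, atan2(228, 665), 0]) cube([27, 39, 703]);
translate([0, 805, 0]) rotate([0, atan2(228, 665), 0]) cube([27, 39, 703]);
translate([555, 805, 0]) mirror([1, 0, 0]) rotate([0, atan2(228, 665), 0]) cube([27, 39, 703]);


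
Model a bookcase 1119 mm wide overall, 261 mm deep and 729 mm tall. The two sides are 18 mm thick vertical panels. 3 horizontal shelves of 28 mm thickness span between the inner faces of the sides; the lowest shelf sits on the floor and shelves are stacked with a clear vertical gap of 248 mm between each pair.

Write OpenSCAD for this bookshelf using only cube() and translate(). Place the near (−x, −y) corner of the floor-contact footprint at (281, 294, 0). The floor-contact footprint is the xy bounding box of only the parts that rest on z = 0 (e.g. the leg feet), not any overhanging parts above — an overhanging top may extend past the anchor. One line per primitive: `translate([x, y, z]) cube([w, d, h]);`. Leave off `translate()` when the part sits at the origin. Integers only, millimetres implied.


translate([281, 294, 0]) cube([18, 261, 729]);
translate([1382, 294, 0]) cube([18, 261, 729]);
translate([299, 294, 0]) cube([1083, 261, 28]);
translate([299, 294, 276]) cube([1083, 261, 28]);
translate([299, 294, 552]) cube([1083, 261, 28]);


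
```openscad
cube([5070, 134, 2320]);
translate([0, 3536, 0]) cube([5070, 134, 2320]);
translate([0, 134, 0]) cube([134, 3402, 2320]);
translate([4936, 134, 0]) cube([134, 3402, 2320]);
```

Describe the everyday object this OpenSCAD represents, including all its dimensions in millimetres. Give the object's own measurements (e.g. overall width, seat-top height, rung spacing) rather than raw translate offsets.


The wall frame of a small rectangular building: four walls, each 2320 mm tall and 134 mm thick, enclosing a footprint 5070 mm (x) by 3670 mm (y) outside-to-outside, with no floor or roof. The front and back walls (the −y and +y sides) span the full width; the two side walls fit between them.


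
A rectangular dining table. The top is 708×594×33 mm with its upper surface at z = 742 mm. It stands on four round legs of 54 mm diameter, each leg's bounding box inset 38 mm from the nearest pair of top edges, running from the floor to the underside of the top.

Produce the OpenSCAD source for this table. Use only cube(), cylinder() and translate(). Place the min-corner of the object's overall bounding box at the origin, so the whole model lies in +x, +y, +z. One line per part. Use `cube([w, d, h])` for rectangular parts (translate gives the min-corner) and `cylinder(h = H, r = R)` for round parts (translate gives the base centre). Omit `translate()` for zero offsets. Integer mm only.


translate([0, 0, 709]) cube([708, 594, 33]);
translate([65, 65, 0]) cylinder(h = 709, r = 27);
translate([643, 65, 0]) cylinder(h = 709, r = 27);
translate([65, 529, 0]) cylinder(h = 709, r = 27);
translate([643, 529, 0]) cylinder(h = 709, r = 27);


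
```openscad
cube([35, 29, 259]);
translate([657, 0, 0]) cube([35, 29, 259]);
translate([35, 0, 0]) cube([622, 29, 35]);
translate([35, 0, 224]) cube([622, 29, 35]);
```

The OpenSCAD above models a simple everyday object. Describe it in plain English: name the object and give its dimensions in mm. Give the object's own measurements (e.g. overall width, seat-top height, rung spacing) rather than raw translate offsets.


A rectangular picture frame lying in the x–z plane (depth along y). The opening is 622 mm wide (x) by 189 mm tall (z), surrounded by a border 35 mm wide on all four sides. The frame is 29 mm deep and is made of two full-height vertical stiles with two horizontal rails fitted between them.


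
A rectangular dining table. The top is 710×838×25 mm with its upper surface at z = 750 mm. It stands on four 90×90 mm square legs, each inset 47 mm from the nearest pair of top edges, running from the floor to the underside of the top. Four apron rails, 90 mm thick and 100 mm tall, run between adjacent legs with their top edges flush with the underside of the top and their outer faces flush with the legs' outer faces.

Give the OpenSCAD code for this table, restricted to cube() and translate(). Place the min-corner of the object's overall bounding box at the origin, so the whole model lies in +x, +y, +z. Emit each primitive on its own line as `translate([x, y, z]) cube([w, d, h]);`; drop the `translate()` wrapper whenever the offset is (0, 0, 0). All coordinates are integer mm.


translate([0, 0, 725]) cube([710, 838, 25]);
translate([47, 47, 0]) cube([90, 90, 725]);
translate([573, 47, 0]) cube([90, 90, 725]);
translate([47, 701, 0]) cube([90, 90, 725]);
translate([573, 701, 0]) cube([90, 90, 725]);
translate([137, 47, 625]) cube([436, 90, 100]);
translate([137, 701, 625]) cube([436, 90, 100]);
translate([47, 137, 625]) cube([90, 564, 100]);
translate([573, 137, 625]) cube([90, 564, 100]);
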